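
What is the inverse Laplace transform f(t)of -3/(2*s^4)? -t^3/4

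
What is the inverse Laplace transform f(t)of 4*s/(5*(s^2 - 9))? 4*cosh(3*t)/5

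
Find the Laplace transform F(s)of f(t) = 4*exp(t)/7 4/(7*(s - 1))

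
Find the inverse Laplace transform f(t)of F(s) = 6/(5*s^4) t^3/5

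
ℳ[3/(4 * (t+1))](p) 3 * pi * csc(pi * p)/4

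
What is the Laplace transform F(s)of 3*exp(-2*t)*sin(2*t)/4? 3/(2*((s + 2)^2 + 4))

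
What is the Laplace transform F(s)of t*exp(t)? (s - 1)^(-2)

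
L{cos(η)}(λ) λ/(λ^2 + 1)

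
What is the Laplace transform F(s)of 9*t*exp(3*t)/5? 9/(5*(s - 3)^2)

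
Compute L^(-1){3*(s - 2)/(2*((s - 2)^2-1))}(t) 3*exp(2*t)*cosh(t)/2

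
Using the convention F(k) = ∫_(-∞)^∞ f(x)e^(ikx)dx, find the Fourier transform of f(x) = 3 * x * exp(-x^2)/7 3 * I * sqrt(pi) * k * exp(-k^2/4)/14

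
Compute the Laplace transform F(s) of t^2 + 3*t 2/s^3 + 3/s^2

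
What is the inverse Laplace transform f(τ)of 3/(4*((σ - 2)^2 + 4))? 3*exp(2*τ)*sin(2*τ)/8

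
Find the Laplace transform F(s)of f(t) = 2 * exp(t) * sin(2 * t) 4/((s - 1)^2 + 4)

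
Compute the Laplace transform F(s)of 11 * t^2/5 22/(5 * s^3)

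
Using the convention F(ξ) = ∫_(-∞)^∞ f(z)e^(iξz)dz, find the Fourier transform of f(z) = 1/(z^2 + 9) pi*exp(-3*Abs(ξ))/3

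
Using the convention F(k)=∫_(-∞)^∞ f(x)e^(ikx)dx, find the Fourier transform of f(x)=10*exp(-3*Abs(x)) 60/(k^2 + 9)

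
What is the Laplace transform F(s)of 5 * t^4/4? 30/s^5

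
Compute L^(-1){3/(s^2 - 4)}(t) 3*sinh(2*t)/2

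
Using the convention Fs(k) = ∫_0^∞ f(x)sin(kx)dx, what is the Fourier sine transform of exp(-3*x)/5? k/(5*(k^2 + 9))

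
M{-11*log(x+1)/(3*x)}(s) 11*pi*csc(pi*s)/(3*(s - 1))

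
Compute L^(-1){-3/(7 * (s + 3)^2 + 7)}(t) -3 * exp(-3 * t) * sin(t)/7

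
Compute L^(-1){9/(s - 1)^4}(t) 3 * t^3 * exp(t)/2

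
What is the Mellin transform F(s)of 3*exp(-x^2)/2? 3*gamma(s/2)/4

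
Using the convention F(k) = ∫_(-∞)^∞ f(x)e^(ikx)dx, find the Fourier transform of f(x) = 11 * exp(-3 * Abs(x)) 66/(k^2+9)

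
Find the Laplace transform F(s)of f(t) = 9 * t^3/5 54/(5 * s^4)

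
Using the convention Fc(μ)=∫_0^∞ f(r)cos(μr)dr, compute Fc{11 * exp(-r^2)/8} 11 * sqrt(pi) * exp(-μ^2/4)/16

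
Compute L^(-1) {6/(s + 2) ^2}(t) 6 * t * exp(-2 * t) 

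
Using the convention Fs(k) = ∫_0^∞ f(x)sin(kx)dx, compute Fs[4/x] 2 * pi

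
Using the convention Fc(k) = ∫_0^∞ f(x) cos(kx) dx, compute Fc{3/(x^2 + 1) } 3*pi*exp(-k) /2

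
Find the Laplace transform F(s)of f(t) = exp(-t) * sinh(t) 1/(s * (s + 2))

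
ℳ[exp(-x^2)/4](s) gamma(s/2)/8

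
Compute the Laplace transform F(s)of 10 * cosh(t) 10 * s/(s^2 - 1)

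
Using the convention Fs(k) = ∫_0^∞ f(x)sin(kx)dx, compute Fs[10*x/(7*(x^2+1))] 5*pi*exp(-k)/7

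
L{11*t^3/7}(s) 66/(7*s^4)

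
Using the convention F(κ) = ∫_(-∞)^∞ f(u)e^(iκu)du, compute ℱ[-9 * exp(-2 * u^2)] -9 * sqrt(2) * sqrt(pi) * exp(-κ^2/8)/2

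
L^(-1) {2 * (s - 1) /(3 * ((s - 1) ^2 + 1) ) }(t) 2 * exp(t) * cos(t) /3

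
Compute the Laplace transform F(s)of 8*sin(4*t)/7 32/(7*(s^2+16))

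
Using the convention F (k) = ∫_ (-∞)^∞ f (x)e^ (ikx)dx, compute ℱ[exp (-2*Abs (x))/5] 4/ (5*(k^2 + 4))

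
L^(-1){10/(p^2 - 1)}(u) 10*sinh(u)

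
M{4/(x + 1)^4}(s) 2 * gamma(s) * gamma(4 - s)/3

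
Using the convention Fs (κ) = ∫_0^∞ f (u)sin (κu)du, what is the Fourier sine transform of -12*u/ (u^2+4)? -6*pi*exp (-2*κ)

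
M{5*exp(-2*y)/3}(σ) 5*gamma(σ)/(3*2^σ)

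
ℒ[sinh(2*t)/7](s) 2/(7*(s^2 - 4))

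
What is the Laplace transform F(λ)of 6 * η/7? 6/(7 * λ^2)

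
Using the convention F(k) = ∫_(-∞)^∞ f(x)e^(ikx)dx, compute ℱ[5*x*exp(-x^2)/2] 5*I*sqrt(pi)*k*exp(-k^2/4)/4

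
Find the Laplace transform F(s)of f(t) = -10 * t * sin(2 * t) -40 * s/(s^2 + 4)^2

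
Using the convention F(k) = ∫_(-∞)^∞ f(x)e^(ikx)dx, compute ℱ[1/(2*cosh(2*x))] pi/(4*cosh(pi*k/4))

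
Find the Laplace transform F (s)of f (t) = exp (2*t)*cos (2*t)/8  (s - 2)/ (8*( (s - 2)^2+4))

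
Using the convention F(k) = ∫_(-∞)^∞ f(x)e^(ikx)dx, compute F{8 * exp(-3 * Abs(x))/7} 48/(7 * (k^2 + 9))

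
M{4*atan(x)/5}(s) -2*pi*sec(pi*s/2)/(5*s)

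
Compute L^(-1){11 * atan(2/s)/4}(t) 11 * sin(2 * t)/(4 * t)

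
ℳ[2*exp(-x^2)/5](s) gamma(s/2)/5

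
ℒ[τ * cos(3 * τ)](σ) (σ^2 - 9) /(σ^2+9) ^2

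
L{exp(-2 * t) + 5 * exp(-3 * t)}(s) 5/(s + 3) + 1/(s + 2)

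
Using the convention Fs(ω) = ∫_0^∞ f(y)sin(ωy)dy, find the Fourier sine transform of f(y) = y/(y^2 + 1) pi*exp(-ω)/2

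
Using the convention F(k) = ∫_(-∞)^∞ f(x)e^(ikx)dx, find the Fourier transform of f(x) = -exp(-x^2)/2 -sqrt(pi)*exp(-k^2/4)/2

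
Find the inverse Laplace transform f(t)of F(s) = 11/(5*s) 11/5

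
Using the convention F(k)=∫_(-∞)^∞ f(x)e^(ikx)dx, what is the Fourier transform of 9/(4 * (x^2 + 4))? 9 * pi * exp(-2 * Abs(k))/8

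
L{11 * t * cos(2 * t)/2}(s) 11 * (s^2 - 4)/(2 * (s^2 + 4)^2)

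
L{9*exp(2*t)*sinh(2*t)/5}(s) 18/(5*s*(s - 4))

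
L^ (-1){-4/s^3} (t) -2*t^2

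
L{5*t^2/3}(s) 10/(3*s^3)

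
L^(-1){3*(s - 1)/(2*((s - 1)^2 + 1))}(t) 3*exp(t)*cos(t)/2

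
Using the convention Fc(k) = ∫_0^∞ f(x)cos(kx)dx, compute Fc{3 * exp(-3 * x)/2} 9/(2 * (k^2+9))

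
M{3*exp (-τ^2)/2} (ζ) 3*gamma (ζ/2)/4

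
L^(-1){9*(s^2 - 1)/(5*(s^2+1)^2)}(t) 9*t*cos(t)/5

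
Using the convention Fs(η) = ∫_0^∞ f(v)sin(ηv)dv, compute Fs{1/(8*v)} pi/16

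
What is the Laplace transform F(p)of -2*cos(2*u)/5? -2*p/(5*p^2 + 20)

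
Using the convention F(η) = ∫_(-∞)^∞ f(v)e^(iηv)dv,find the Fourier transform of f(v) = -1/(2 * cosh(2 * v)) -pi/(4 * cosh(pi * η/4))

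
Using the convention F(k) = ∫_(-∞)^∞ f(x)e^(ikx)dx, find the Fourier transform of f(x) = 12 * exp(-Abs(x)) 24/(k^2 + 1)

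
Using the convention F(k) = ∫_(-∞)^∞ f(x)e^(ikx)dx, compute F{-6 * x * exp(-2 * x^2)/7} -3 * sqrt(2) * I * sqrt(pi) * k * exp(-k^2/8)/28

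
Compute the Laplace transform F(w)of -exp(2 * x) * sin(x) -1/((w - 2)^2 + 1)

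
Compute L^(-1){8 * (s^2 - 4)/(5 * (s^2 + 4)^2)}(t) 8 * t * cos(2 * t)/5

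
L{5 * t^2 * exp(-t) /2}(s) 5/(s + 1) ^3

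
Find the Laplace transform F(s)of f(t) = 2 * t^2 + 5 5/s + 4/s^3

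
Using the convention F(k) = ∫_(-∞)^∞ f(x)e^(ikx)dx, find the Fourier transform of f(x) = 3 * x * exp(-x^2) 3 * I * sqrt(pi) * k * exp(-k^2/4)/2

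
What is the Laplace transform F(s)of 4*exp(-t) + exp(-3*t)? 4/(s + 1) + 1/(s + 3)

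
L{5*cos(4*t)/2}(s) 5*s/(2*(s^2+16))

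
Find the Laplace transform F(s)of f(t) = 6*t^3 36/s^4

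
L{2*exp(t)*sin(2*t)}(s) 4/((s - 1)^2 + 4)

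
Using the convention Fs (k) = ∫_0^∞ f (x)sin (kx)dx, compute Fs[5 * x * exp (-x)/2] 5 * k/ (k^2 + 1)^2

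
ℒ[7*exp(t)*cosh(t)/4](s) 7*(s - 1)/(4*s*(s - 2))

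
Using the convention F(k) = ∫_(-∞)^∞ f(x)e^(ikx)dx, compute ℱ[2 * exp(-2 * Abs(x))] 8/(k^2 + 4)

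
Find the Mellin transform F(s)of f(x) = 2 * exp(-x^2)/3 gamma(s/2)/3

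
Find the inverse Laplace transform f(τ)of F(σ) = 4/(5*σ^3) 2*τ^2/5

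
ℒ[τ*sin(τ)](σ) 2*σ/(σ^2 + 1)^2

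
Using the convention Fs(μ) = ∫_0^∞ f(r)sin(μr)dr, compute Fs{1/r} pi/2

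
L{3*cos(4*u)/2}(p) 3*p/(2*(p^2 + 16))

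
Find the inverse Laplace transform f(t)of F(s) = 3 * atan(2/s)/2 3 * sin(2 * t)/(2 * t)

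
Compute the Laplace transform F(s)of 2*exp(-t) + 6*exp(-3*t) 6/(s + 3) + 2/(s + 1)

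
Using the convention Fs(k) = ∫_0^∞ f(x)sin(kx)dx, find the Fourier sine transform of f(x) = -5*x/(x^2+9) -5*pi*exp(-3*k)/2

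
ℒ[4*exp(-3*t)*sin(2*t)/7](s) 8/(7*((s+3)^2+4))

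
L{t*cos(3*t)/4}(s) (s^2 - 9)/(4*(s^2 + 9)^2)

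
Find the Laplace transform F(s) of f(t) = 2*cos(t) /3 2*s/(3*(s^2 + 1) ) 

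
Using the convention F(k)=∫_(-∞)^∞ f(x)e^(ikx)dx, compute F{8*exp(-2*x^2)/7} 4*sqrt(2)*sqrt(pi)*exp(-k^2/8)/7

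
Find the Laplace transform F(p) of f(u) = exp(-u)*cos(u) (p + 1) /((p + 1) ^2 + 1) 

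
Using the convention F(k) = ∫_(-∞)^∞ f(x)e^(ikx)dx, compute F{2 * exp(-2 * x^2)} sqrt(2) * sqrt(pi) * exp(-k^2/8)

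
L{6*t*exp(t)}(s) 6/(s - 1)^2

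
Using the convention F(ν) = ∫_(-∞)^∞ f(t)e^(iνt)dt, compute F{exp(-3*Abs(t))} 6/(ν^2 + 9)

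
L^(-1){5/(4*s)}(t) 5/4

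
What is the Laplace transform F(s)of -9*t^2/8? -9/(4*s^3)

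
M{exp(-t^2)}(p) gamma(p/2)/2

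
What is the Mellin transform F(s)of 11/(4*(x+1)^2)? -11*pi*(s - 1)/(4*sin(pi*s))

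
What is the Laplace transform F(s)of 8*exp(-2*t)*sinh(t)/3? 8/(3*((s + 2)^2 - 1))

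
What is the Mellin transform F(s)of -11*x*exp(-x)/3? -11*gamma(s + 1)/3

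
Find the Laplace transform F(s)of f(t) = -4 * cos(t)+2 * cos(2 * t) 2 * s/(s^2+4) - 4 * s/(s^2+1)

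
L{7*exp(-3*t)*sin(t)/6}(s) 7/(6*((s + 3)^2 + 1))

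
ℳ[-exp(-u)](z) -gamma(z)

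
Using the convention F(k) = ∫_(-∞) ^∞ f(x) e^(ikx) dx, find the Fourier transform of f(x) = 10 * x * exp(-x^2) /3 5 * I * sqrt(pi) * k * exp(-k^2/4) /3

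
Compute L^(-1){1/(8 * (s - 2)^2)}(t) t * exp(2 * t)/8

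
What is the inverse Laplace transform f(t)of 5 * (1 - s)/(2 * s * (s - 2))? -5 * exp(t) * cosh(t)/2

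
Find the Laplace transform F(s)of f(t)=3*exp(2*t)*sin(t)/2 3/(2*((s - 2)^2 + 1))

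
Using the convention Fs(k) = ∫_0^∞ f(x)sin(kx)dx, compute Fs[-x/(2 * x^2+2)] -pi * exp(-k)/4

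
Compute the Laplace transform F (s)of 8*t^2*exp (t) 16/ (s - 1)^3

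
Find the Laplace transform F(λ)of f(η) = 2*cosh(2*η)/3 2*λ/(3*(λ^2 - 4))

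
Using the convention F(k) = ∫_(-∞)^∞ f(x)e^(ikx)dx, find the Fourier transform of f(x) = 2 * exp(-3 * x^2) 2 * sqrt(3) * sqrt(pi) * exp(-k^2/12)/3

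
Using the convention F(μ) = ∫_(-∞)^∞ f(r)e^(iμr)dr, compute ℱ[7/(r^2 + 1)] 7*pi*exp(-Abs(μ))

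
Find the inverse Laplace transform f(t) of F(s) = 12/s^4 2*t^3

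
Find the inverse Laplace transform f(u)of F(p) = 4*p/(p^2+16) 4*cos(4*u)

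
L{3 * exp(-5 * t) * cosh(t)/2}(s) 3 * (s + 5)/(2 * ((s + 5)^2-1))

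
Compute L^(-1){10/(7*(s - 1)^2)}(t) 10*t*exp(t)/7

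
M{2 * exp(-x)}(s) 2 * gamma(s)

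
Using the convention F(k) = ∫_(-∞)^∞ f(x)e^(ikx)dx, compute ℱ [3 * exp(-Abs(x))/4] 3/(2 * (k^2 + 1))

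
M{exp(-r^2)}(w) gamma(w/2)/2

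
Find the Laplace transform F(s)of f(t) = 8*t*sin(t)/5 16*s/(5*(s^2 + 1)^2)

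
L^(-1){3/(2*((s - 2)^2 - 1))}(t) 3*exp(2*t)*sinh(t)/2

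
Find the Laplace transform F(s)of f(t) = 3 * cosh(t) 3 * s/(s^2 - 1)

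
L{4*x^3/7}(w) 24/(7*w^4)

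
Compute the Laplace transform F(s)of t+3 s^(-2)+3/s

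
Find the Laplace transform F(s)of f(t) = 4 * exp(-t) 4/(s + 1)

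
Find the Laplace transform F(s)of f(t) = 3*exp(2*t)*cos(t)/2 3*(s - 2)/(2*((s - 2)^2 + 1))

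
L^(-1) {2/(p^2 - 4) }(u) sinh(2 * u) 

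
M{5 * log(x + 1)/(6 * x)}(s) -5 * pi * csc(pi * s)/(6 * s - 6)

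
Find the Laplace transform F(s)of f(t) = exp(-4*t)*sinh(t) 1/((s + 4)^2-1)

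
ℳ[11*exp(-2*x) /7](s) 11*gamma(s) /(7*2^s) 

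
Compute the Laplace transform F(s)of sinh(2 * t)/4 1/(2 * (s^2 - 4))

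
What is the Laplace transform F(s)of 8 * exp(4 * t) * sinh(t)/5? 8/(5 * ((s - 4)^2 - 1))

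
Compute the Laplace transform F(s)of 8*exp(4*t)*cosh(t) 8*(s - 4)/((s - 4)^2 - 1)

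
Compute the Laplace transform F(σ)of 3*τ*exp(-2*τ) 3/(σ + 2)^2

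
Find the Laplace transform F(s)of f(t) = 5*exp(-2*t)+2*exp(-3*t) 5/(s+2)+2/(s+3)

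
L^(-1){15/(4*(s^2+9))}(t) 5*sin(3*t)/4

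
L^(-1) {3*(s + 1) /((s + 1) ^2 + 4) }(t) 3*exp(-t)*cos(2*t) 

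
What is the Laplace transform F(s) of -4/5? -4/(5*s) 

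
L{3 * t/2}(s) 3/(2 * s^2)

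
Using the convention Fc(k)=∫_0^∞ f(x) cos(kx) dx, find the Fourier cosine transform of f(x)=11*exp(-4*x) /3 44/(3*(k^2 + 16) ) 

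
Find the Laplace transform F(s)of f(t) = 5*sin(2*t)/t 5*atan(2/s)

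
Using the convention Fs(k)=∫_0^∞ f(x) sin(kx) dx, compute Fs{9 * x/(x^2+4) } 9 * pi * exp(-2 * k) /2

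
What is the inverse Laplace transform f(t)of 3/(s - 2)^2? 3*t*exp(2*t)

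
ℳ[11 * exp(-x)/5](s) 11 * gamma(s)/5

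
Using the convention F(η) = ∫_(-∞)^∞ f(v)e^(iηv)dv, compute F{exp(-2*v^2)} sqrt(2)*sqrt(pi)*exp(-η^2/8)/2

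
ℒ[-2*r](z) -2/z^2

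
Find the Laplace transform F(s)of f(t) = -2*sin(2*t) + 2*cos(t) 2*s/(s^2 + 1) - 4/(s^2 + 4)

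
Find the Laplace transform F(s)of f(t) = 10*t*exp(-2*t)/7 10/(7*(s + 2)^2)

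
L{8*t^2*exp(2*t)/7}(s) 16/(7*(s - 2)^3)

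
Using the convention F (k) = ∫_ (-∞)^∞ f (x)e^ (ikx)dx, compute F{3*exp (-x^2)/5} 3*sqrt (pi)*exp (-k^2/4)/5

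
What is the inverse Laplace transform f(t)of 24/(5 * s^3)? 12 * t^2/5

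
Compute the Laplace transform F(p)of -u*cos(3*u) (9 - p^2)/(p^2 + 9)^2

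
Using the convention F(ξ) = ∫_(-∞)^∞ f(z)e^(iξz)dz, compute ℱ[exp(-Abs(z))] 2/(ξ^2 + 1)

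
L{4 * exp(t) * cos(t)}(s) 4 * (s - 1)/((s - 1)^2 + 1)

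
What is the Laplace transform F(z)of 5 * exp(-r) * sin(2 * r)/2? 5/((z + 1)^2 + 4)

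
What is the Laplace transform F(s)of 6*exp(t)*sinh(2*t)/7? 12/(7*((s - 1)^2-4))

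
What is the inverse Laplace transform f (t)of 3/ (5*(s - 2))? 3*exp (2*t)/5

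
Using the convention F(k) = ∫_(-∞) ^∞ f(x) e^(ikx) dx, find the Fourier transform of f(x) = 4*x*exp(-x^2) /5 2*I*sqrt(pi)*k*exp(-k^2/4) /5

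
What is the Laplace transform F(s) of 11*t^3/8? 33/(4*s^4) 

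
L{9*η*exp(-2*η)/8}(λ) 9/(8*(λ + 2)^2)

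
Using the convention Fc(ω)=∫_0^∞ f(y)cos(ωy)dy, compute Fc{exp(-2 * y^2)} sqrt(2) * sqrt(pi) * exp(-ω^2/8)/4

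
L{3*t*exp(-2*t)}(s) 3/(s+2)^2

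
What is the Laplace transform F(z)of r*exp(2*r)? (z - 2)^(-2)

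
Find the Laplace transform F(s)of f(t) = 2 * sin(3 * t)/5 6/(5 * (s^2 + 9))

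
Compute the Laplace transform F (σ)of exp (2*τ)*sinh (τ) 1/ ( (σ - 2)^2-1)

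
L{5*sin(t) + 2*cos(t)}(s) 2*s/(s^2 + 1) + 5/(s^2 + 1)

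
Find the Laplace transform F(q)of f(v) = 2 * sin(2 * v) 4/(q^2 + 4)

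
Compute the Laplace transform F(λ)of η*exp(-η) (λ + 1)^(-2)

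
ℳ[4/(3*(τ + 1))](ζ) 4*pi*csc(pi*ζ)/3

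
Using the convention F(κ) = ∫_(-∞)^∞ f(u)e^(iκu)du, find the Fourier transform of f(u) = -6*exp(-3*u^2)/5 -2*sqrt(3)*sqrt(pi)*exp(-κ^2/12)/5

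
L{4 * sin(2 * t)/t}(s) 4 * atan(2/s)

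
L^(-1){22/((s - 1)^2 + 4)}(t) 11 * exp(t) * sin(2 * t)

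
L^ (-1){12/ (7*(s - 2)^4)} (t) 2*t^3*exp (2*t)/7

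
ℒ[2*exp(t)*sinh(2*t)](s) 4/((s - 1)^2 - 4)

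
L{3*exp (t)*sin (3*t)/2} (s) 9/ (2*( (s - 1)^2 + 9))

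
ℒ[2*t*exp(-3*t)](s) 2/(s + 3) ^2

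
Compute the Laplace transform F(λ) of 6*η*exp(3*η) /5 6/(5*(λ - 3) ^2) 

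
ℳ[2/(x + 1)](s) 2*pi*csc(pi*s)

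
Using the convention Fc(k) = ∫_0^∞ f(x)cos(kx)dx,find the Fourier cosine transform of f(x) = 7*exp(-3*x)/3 7/(k^2 + 9)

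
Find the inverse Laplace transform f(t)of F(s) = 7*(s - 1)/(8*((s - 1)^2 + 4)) 7*exp(t)*cos(2*t)/8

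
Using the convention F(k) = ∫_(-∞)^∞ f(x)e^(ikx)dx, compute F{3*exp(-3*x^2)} sqrt(3)*sqrt(pi)*exp(-k^2/12)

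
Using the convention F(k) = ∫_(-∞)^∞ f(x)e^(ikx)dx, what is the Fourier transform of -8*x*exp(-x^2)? -4*I*sqrt(pi)*k*exp(-k^2/4)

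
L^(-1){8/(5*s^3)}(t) 4*t^2/5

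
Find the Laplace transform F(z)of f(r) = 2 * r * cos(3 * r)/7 2 * (z^2-9)/(7 * (z^2+9)^2)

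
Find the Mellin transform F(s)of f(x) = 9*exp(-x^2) 9*gamma(s/2)/2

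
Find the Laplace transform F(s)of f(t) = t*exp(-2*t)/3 1/(3*(s+2)^2)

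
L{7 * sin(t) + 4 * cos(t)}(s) 7/(s^2 + 1) + 4 * s/(s^2 + 1)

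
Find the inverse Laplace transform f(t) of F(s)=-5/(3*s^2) -5*t/3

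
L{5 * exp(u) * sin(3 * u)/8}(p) 15/(8 * ((p - 1)^2 + 9))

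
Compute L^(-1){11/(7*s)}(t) 11/7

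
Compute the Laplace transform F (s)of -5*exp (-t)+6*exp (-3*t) 6/ (s+3) - 5/ (s+1)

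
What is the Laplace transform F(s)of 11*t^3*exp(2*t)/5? 66/(5*(s - 2)^4)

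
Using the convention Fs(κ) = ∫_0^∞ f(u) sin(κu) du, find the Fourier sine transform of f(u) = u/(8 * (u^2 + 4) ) pi * exp(-2 * κ) /16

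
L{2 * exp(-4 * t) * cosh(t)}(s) 2 * (s + 4)/((s + 4)^2-1)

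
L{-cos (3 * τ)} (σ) -σ/ (σ^2+9)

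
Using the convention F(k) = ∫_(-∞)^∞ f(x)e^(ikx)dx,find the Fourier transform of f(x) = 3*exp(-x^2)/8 3*sqrt(pi)*exp(-k^2/4)/8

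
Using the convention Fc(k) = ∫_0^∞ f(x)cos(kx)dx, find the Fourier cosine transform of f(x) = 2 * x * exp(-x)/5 2 * (1 - k^2)/(5 * (k^2 + 1)^2)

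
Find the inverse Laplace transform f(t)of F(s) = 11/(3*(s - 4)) 11*exp(4*t)/3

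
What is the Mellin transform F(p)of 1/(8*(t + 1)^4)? gamma(p)*gamma(4 - p)/48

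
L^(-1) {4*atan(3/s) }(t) 4*sin(3*t) /t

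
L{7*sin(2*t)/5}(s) 14/(5*(s^2 + 4))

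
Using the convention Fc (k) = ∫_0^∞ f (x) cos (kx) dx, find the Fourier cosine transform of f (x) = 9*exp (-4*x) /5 36/ (5*(k^2 + 16) ) 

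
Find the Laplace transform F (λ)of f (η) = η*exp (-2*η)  (λ+2)^ (-2)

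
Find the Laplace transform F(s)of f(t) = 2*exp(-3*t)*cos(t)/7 2*(s + 3)/(7*((s + 3)^2 + 1))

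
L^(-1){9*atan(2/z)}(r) 9*sin(2*r)/r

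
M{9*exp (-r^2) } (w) 9*gamma (w/2) /2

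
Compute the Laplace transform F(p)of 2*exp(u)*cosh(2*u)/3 2*(p - 1)/(3*((p - 1)^2 - 4))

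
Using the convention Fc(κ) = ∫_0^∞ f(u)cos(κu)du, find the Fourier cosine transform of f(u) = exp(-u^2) sqrt(pi) * exp(-κ^2/4)/2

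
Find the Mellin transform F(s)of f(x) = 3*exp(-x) 3*gamma(s)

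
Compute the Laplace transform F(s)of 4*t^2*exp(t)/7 8/(7*(s - 1)^3)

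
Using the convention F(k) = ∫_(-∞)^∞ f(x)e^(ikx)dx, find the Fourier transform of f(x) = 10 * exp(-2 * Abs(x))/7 40/(7 * (k^2 + 4))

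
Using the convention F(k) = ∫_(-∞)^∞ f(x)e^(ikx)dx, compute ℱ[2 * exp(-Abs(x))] 4/(k^2 + 1)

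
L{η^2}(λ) 2/λ^3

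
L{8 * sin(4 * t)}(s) 32/(s^2 + 16)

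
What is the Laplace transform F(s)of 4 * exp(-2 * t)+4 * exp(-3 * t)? 4/(s+2)+4/(s+3)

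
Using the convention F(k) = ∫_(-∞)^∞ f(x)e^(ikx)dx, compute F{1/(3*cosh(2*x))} pi/(6*cosh(pi*k/4))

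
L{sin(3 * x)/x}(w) atan(3/w)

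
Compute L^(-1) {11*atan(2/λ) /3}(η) 11*sin(2*η) /(3*η) 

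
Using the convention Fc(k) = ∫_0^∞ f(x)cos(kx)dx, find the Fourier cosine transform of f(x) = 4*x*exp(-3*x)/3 4*(9 - k^2)/(3*(k^2+9)^2)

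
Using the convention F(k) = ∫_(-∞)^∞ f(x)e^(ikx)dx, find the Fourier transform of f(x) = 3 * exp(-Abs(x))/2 3/(k^2 + 1)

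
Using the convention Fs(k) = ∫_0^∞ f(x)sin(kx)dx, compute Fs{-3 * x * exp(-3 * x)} -18 * k/(k^2 + 9)^2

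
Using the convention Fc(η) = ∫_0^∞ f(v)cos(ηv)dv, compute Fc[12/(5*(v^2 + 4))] 3*pi*exp(-2*η)/5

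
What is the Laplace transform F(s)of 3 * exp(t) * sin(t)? 3/((s - 1)^2 + 1)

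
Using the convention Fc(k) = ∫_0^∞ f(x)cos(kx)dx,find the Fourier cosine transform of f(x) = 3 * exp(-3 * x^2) sqrt(3) * sqrt(pi) * exp(-k^2/12)/2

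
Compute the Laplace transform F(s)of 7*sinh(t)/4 7/(4*(s^2-1))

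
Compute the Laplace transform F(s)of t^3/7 6/(7 * s^4)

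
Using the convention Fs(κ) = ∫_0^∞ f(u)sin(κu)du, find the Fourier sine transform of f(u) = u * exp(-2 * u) 4 * κ/(κ^2 + 4)^2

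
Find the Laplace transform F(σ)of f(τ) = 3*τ 3/σ^2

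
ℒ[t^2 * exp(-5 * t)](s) 2/(s+5)^3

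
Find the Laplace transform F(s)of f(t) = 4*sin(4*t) 16/(s^2 + 16)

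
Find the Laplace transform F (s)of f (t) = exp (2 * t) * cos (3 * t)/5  (s - 2)/ (5 * ( (s - 2)^2 + 9))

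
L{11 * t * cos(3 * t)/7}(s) 11 * (s^2 - 9)/(7 * (s^2 + 9)^2)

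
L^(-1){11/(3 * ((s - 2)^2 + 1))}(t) 11 * exp(2 * t) * sin(t)/3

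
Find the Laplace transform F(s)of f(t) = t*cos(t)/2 (s^2 - 1)/(2*(s^2 + 1)^2)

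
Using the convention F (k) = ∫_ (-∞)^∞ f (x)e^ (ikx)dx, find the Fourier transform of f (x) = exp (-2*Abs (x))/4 1/ (k^2 + 4)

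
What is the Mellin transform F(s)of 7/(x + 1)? 7*pi*csc(pi*s)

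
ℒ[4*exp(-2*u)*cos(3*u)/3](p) 4*(p + 2)/(3*((p + 2)^2 + 9))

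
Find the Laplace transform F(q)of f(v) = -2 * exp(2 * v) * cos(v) 2 * (2 - q)/((q - 2)^2 + 1)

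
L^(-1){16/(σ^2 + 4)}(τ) 8*sin(2*τ)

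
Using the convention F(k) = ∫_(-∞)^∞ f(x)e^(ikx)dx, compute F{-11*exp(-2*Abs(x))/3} -44/(3*k^2 + 12)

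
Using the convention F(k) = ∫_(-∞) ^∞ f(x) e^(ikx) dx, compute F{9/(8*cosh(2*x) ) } 9*pi/(16*cosh(pi*k/4) ) 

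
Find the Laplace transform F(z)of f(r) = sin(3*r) 3/(z^2+9)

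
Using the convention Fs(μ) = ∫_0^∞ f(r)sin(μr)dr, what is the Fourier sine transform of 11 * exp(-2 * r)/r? 11 * atan(μ/2)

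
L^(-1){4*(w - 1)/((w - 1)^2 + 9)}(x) 4*exp(x)*cos(3*x)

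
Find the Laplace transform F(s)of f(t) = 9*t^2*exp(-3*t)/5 18/(5*(s + 3)^3)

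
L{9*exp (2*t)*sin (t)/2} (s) 9/ (2*( (s - 2)^2 + 1))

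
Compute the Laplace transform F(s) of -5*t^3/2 -15/s^4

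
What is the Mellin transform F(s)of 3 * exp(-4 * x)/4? 3 * gamma(s)/(4 * 2^(2 * s))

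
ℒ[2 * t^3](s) 12/s^4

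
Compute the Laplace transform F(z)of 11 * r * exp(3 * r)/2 11/(2 * (z - 3)^2)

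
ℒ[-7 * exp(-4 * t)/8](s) -7/(8 * s + 32)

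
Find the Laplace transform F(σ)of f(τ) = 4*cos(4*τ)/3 4*σ/(3*(σ^2 + 16))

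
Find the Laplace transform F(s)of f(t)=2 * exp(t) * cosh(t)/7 2 * (s - 1)/(7 * s * (s - 2))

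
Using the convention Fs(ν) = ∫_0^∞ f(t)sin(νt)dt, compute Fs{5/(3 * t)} 5 * pi/6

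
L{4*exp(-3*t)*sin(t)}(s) 4/((s + 3)^2 + 1)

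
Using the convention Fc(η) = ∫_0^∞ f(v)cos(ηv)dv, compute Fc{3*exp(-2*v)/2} 3/(η^2 + 4)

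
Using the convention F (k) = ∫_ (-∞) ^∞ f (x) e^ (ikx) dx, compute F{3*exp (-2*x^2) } 3*sqrt (2)*sqrt (pi)*exp (-k^2/8) /2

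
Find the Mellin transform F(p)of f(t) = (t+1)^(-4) gamma(p)*gamma(4 - p)/6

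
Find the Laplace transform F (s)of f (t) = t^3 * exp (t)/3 2/ (s - 1)^4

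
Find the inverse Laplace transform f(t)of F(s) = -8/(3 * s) -8/3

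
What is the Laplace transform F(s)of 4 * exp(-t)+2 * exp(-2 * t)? 4/(s+1)+2/(s+2)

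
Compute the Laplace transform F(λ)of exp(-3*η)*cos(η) (λ + 3)/((λ + 3)^2 + 1)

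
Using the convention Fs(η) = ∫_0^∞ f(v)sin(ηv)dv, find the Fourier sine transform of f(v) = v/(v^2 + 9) pi*exp(-3*η)/2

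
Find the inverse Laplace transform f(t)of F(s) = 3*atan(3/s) 3*sin(3*t)/t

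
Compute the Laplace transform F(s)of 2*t 2/s^2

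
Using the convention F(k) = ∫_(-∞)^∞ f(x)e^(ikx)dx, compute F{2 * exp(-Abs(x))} 4/(k^2 + 1)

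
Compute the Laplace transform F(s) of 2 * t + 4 2/s^2 + 4/s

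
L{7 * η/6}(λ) 7/(6 * λ^2)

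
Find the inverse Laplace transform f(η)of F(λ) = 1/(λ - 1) exp(η)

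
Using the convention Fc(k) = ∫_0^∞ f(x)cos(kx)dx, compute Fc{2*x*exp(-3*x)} 2*(9 - k^2)/(k^2 + 9)^2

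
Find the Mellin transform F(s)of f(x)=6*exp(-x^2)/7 3*gamma(s/2)/7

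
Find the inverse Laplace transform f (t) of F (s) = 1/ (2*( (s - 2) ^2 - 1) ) exp (2*t)*sinh (t) /2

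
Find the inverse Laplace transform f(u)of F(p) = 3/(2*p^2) 3*u/2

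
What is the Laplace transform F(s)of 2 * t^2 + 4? 4/s^3 + 4/s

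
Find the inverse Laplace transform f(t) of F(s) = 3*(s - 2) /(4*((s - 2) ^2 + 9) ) 3*exp(2*t)*cos(3*t) /4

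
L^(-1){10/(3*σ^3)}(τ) 5*τ^2/3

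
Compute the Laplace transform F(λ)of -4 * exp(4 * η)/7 -4/(7 * λ - 28)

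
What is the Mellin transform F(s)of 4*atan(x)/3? -2*pi*sec(pi*s/2)/(3*s)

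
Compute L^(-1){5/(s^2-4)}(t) 5*sinh(2*t)/2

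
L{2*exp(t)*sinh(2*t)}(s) 4/((s - 1)^2 - 4)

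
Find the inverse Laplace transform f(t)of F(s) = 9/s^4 3*t^3/2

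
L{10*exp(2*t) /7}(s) 10/(7*(s - 2) ) 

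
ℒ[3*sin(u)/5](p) 3/(5*(p^2+1))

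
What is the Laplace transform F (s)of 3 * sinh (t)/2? 3/ (2 * (s^2 - 1))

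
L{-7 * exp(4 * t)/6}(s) -7/(6 * s - 24)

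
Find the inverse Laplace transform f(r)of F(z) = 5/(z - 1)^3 5 * r^2 * exp(r)/2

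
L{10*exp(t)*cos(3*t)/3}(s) 10*(s - 1)/(3*((s - 1)^2 + 9))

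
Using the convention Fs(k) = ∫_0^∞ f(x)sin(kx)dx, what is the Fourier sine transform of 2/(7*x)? pi/7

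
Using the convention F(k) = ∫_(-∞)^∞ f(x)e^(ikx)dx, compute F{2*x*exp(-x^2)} I*sqrt(pi)*k*exp(-k^2/4)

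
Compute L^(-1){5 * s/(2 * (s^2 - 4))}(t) 5 * cosh(2 * t)/2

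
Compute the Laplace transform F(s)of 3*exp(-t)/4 3/(4*(s + 1))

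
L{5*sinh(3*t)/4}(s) 15/(4*(s^2 - 9))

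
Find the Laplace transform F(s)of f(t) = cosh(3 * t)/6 s/(6 * (s^2 - 9))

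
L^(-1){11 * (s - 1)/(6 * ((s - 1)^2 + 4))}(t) 11 * exp(t) * cos(2 * t)/6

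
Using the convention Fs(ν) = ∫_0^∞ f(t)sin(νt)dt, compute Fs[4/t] 2*pi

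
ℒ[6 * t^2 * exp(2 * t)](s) 12/(s - 2)^3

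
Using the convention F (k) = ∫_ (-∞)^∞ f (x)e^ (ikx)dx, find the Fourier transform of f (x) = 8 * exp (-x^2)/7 8 * sqrt (pi) * exp (-k^2/4)/7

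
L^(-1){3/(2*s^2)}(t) 3*t/2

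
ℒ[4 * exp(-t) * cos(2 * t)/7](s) 4 * (s + 1)/(7 * ((s + 1)^2 + 4))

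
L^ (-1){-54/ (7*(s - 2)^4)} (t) -9*t^3*exp (2*t)/7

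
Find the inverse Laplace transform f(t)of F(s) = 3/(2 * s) 3/2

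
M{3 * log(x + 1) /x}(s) -3 * pi * csc(pi * s) /(s - 1) 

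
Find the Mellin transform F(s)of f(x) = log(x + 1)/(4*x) -pi*csc(pi*s)/(4*s - 4)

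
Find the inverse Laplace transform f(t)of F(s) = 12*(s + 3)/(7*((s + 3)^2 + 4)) 12*exp(-3*t)*cos(2*t)/7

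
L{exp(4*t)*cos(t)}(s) (s - 4)/((s - 4)^2 + 1)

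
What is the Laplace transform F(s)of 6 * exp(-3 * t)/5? 6/(5 * (s + 3))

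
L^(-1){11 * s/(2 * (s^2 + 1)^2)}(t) 11 * t * sin(t)/4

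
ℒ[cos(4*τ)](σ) σ/(σ^2+16)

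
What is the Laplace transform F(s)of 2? 2/s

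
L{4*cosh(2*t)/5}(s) 4*s/(5*(s^2 - 4))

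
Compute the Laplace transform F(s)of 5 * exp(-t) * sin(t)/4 5/(4 * ((s + 1)^2 + 1))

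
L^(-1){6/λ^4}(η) η^3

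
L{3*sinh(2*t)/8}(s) 3/(4*(s^2 - 4))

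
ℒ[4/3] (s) 4/(3*s)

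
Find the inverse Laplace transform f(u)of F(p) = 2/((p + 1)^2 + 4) exp(-u) * sin(2 * u)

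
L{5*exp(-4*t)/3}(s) 5/(3*(s + 4))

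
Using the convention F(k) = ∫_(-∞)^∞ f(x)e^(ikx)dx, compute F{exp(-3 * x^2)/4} sqrt(3) * sqrt(pi) * exp(-k^2/12)/12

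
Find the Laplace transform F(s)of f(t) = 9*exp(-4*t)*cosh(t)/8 9*(s+4)/(8*((s+4)^2 - 1))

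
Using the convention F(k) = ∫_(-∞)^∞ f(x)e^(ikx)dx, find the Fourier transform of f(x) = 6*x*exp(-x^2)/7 3*I*sqrt(pi)*k*exp(-k^2/4)/7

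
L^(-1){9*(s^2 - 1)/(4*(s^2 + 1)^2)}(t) 9*t*cos(t)/4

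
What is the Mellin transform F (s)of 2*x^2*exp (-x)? 2*gamma (s + 2)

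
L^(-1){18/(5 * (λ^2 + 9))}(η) 6 * sin(3 * η)/5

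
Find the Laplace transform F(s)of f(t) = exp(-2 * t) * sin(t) 1/((s+2)^2+1)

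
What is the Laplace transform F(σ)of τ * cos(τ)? (σ^2 - 1)/(σ^2+1)^2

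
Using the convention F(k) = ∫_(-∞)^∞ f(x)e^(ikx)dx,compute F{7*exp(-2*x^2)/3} 7*sqrt(2)*sqrt(pi)*exp(-k^2/8)/6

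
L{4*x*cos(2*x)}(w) 4*(w^2 - 4)/(w^2 + 4)^2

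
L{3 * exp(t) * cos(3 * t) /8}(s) 3 * (s - 1) /(8 * ((s - 1) ^2 + 9) ) 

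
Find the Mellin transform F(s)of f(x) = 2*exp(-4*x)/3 2^(1 - 2*s)*gamma(s)/3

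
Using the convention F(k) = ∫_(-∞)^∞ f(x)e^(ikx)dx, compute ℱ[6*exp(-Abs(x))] 12/(k^2 + 1)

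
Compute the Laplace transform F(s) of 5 5/s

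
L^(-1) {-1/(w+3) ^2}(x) -x*exp(-3*x) 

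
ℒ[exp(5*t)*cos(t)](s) (s - 5)/((s - 5)^2 + 1)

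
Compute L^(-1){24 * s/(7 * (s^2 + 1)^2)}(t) 12 * t * sin(t)/7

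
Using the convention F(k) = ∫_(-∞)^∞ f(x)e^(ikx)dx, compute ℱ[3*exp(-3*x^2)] sqrt(3)*sqrt(pi)*exp(-k^2/12)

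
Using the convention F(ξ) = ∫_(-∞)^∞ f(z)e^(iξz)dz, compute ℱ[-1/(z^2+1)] -pi*exp(-Abs(ξ))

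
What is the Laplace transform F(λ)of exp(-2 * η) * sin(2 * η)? 2/((λ+2)^2+4)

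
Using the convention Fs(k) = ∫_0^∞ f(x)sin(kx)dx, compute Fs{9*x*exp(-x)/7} 18*k/(7*(k^2 + 1)^2)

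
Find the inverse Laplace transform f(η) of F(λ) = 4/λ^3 2*η^2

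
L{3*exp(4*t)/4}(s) 3/(4*(s - 4))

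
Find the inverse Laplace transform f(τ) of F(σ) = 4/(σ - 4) 4*exp(4*τ) 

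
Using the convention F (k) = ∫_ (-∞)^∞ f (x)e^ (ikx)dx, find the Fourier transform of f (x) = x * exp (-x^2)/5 I * sqrt (pi) * k * exp (-k^2/4)/10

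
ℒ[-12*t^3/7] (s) -72/(7*s^4)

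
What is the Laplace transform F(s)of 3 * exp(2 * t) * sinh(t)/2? 3/(2 * ((s - 2)^2 - 1))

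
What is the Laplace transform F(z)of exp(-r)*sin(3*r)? 3/((z+1)^2+9)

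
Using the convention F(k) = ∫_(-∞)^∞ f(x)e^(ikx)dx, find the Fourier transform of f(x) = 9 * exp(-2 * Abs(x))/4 9/(k^2 + 4)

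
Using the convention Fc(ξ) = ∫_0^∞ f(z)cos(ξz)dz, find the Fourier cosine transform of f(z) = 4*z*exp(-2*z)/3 4*(4 - ξ^2)/(3*(ξ^2+4)^2)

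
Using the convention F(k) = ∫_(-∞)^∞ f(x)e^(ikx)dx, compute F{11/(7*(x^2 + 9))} 11*pi*exp(-3*Abs(k))/21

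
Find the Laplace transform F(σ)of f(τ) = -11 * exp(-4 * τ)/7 -11/(7 * σ + 28)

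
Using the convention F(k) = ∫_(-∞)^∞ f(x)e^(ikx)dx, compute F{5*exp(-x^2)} 5*sqrt(pi)*exp(-k^2/4)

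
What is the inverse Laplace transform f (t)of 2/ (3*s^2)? 2*t/3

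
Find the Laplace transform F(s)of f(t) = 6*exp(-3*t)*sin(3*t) 18/((s+3)^2+9)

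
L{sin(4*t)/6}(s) 2/(3*(s^2+16))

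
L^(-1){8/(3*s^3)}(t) 4*t^2/3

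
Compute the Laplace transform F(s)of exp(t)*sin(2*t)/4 1/(2*((s - 1)^2 + 4))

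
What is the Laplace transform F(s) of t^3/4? 3/(2 * s^4) 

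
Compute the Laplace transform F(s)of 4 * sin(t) 4/(s^2+1)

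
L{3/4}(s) 3/(4*s)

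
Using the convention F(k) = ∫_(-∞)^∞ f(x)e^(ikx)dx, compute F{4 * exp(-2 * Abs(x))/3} 16/(3 * (k^2 + 4))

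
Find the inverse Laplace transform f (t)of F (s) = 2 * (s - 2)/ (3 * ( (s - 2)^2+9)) 2 * exp (2 * t) * cos (3 * t)/3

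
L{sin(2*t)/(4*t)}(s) atan(2/s)/4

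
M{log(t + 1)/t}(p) -pi*csc(pi*p)/(p - 1)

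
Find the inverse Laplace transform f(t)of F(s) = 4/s 4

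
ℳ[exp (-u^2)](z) gamma (z/2) /2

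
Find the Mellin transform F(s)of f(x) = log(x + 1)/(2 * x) -pi * csc(pi * s)/(2 * s - 2)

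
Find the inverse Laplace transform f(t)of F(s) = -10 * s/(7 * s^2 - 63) -10 * cosh(3 * t)/7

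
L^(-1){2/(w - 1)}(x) 2*exp(x)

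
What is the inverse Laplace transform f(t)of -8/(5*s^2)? -8*t/5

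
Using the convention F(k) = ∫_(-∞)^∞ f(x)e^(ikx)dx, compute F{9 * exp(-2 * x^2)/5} 9 * sqrt(2) * sqrt(pi) * exp(-k^2/8)/10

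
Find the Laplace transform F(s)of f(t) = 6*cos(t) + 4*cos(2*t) 6*s/(s^2 + 1) + 4*s/(s^2 + 4)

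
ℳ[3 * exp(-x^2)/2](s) 3 * gamma(s/2)/4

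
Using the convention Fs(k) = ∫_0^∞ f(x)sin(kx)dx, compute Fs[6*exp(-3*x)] 6*k/(k^2+9)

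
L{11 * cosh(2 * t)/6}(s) 11 * s/(6 * (s^2 - 4))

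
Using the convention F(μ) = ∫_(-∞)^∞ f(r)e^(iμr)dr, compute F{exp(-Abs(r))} 2/(μ^2 + 1)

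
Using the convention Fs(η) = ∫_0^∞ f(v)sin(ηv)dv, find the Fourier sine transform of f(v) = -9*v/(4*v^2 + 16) -9*pi*exp(-2*η)/8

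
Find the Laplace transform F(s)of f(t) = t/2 1/(2*s^2)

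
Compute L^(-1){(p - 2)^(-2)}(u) u * exp(2 * u)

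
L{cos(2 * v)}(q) q/(q^2+4)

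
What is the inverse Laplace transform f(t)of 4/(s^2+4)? 2*sin(2*t)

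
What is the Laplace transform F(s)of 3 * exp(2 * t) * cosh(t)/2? 3 * (s - 2)/(2 * ((s - 2)^2-1))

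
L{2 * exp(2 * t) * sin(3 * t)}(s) 6/((s - 2)^2 + 9)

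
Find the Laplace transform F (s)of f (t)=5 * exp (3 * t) 5/ (s - 3)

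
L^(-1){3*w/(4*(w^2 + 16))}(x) 3*cos(4*x)/4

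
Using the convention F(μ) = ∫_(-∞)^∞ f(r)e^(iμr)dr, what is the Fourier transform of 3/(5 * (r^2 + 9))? pi * exp(-3 * Abs(μ))/5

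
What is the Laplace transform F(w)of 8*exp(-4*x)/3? 8/(3*(w + 4))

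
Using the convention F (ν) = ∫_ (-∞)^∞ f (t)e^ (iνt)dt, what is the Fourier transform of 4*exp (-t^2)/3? 4*sqrt (pi)*exp (-ν^2/4)/3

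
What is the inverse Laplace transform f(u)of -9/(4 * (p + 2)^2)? -9 * u * exp(-2 * u)/4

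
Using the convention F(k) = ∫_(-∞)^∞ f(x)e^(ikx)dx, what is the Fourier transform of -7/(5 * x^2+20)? -7 * pi * exp(-2 * Abs(k))/10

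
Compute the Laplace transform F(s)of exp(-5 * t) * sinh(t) 1/((s + 5)^2 - 1)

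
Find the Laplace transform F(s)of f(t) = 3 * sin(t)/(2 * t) 3 * atan(1/s)/2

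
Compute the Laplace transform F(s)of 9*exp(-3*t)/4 9/(4*(s + 3))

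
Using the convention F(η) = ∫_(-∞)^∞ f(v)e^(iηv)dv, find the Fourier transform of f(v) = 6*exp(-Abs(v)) 12/(η^2+1)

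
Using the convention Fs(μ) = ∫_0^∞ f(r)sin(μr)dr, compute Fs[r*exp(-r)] 2*μ/(μ^2 + 1)^2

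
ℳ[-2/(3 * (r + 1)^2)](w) 2 * pi * (w - 1)/(3 * sin(pi * w))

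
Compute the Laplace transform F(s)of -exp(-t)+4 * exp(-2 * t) 4/(s+2) - 1/(s+1)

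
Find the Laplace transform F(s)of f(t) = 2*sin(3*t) 6/(s^2 + 9)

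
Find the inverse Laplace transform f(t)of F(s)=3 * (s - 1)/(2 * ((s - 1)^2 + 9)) 3 * exp(t) * cos(3 * t)/2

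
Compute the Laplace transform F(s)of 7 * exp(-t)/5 7/(5 * (s + 1))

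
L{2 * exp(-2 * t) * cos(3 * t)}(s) 2 * (s+2)/((s+2)^2+9)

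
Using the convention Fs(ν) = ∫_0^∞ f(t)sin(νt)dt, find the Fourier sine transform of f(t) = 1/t pi/2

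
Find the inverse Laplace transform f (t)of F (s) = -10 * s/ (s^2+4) -10 * cos (2 * t)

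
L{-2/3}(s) -2/(3 * s)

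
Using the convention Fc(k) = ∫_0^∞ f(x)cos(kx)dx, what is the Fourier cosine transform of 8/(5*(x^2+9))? 4*pi*exp(-3*k)/15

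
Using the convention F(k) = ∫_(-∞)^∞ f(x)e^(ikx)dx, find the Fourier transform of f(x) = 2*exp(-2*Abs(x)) 8/(k^2 + 4)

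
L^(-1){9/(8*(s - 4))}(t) 9*exp(4*t)/8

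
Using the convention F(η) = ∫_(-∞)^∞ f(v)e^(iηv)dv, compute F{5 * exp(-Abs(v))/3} 10/(3 * (η^2 + 1))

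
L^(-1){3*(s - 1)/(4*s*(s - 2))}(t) 3*exp(t)*cosh(t)/4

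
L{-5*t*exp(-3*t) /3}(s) -5/(3*(s + 3) ^2) 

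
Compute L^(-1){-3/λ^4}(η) -η^3/2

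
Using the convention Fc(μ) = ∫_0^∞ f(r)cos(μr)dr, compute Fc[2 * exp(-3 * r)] 6/(μ^2 + 9)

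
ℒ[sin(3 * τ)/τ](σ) atan(3/σ)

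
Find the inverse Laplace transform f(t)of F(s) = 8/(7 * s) 8/7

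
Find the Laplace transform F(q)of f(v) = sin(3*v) 3/(q^2 + 9)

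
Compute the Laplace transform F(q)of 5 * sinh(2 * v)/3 10/(3 * (q^2-4))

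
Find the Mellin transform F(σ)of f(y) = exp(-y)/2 gamma(σ)/2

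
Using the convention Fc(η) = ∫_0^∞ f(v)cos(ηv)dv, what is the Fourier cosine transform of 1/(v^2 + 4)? pi * exp(-2 * η)/4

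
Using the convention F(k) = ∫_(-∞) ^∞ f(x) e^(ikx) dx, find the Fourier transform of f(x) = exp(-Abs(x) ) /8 1/(4*(k^2 + 1) ) 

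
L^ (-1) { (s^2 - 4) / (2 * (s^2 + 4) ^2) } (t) t * cos (2 * t) /2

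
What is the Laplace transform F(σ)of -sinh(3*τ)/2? -3/(2*σ^2 - 18)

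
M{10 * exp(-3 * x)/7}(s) 10 * gamma(s)/(7 * 3^s)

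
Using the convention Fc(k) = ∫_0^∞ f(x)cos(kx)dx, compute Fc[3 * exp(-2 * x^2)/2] 3 * sqrt(2) * sqrt(pi) * exp(-k^2/8)/8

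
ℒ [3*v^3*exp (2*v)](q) 18/ (q - 2)^4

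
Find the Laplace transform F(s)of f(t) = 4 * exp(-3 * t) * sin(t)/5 4/(5 * ((s+3)^2+1))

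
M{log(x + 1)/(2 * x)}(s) -pi * csc(pi * s)/(2 * s - 2)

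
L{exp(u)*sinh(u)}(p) 1/(p*(p - 2))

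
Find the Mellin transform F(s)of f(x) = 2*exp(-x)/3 2*gamma(s)/3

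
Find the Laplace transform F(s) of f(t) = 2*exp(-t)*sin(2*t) 4/((s + 1) ^2 + 4) 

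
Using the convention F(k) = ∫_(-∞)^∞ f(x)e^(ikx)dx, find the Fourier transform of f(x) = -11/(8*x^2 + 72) -11*pi*exp(-3*Abs(k))/24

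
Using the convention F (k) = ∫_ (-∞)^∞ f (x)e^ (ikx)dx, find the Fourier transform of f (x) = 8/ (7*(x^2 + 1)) 8*pi*exp (-Abs (k))/7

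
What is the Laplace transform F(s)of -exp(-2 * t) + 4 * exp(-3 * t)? 4/(s + 3) - 1/(s + 2)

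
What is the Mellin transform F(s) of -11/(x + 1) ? -11 * pi * csc(pi * s) 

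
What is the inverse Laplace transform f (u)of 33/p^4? 11*u^3/2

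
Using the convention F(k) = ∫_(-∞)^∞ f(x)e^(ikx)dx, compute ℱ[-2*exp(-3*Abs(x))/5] -12/(5*k^2+45)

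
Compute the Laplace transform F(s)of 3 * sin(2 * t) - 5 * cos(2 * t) 6/(s^2 + 4) - 5 * s/(s^2 + 4)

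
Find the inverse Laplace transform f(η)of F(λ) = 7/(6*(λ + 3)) 7*exp(-3*η)/6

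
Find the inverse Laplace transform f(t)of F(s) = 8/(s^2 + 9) 8*sin(3*t)/3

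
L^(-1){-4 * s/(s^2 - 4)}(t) -4 * cosh(2 * t)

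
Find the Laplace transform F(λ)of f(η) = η λ^(-2)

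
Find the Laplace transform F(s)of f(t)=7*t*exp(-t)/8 7/(8*(s + 1)^2)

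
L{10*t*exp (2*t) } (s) 10/ (s - 2) ^2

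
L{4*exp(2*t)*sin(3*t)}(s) 12/((s - 2)^2 + 9)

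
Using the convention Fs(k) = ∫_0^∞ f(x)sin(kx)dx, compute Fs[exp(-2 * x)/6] k/(6 * (k^2 + 4))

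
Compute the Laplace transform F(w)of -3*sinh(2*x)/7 -6/(7*w^2-28)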